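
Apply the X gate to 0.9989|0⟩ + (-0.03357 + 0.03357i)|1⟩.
(-0.03357 + 0.03357i)|0⟩ + 0.9989|1⟩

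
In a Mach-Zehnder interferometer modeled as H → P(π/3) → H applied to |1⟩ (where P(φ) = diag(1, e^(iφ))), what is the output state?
(0.25 - 0.433i)|0⟩ + (0.75 + 0.433i)|1⟩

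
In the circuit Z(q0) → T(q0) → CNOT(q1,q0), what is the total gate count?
3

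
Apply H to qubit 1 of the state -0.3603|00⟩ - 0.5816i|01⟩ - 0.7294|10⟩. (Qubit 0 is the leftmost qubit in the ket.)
(-0.2548 - 0.4113i)|00⟩ + (-0.2548 + 0.4113i)|01⟩ - 0.5158|10⟩ - 0.5158|11⟩

H on qubit 1 mixes each pair of kets that differ only in qubit 1: amplitudes (a, b) of (|…0…⟩, |…1…⟩) become ((a + b)/√2, (a − b)/√2). Kets absent from the input have amplitude 0.
(|00⟩, |01⟩): (a, b) = (-0.3603, -0.5816i) → ((-0.2548 - 0.4113i), (-0.2548 + 0.4113i))
(|10⟩, |11⟩): (a, b) = (-0.7294, 0) → (-0.5158, -0.5158)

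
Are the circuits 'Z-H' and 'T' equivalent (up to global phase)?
No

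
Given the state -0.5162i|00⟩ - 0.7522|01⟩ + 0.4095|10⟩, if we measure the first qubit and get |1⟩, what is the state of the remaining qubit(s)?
|0⟩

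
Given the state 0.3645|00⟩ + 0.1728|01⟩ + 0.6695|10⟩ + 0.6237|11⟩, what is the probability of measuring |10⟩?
0.4482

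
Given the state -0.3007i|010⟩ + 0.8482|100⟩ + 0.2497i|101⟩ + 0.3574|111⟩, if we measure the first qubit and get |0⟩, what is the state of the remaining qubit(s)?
-i|10⟩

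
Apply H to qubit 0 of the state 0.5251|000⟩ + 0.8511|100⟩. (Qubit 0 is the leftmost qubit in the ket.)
0.9731|000⟩ - 0.2305|100⟩

H on qubit 0 mixes each pair of kets that differ only in qubit 0: amplitudes (a, b) of (|…0…⟩, |…1…⟩) become ((a + b)/√2, (a − b)/√2). Kets absent from the input have amplitude 0.
(|000⟩, |100⟩): (a, b) = (0.5251, 0.8511) → (0.9731, -0.2305)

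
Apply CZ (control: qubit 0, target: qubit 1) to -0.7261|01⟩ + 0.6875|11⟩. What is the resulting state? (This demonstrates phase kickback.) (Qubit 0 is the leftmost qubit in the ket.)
-0.7261|01⟩ - 0.6875|11⟩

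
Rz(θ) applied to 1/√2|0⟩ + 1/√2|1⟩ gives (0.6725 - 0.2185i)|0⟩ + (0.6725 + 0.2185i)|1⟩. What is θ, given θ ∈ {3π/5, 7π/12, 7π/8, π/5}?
π/5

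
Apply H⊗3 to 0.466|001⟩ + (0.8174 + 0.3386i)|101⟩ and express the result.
(0.4538 + 0.1197i)|000⟩ + (-0.4538 - 0.1197i)|001⟩ + (0.4538 + 0.1197i)|010⟩ + (-0.4538 - 0.1197i)|011⟩ + (-0.1242 - 0.1197i)|100⟩ + (0.1242 + 0.1197i)|101⟩ + (-0.1242 - 0.1197i)|110⟩ + (0.1242 + 0.1197i)|111⟩

H⊗3 gives amp(|y⟩) = (1/2√2) Σ_x (−1)^(x·y) amp(|x⟩), where x·y is the number of positions in which both x and y have a 1.
|000⟩: (0.466 + (0.8174 + 0.3386i))/(2√2) = (0.4538 + 0.1197i)
|001⟩: (-0.466 - (0.8174 + 0.3386i))/(2√2) = (-0.4538 - 0.1197i)
|010⟩: (0.466 + (0.8174 + 0.3386i))/(2√2) = (0.4538 + 0.1197i)
|011⟩: (-0.466 - (0.8174 + 0.3386i))/(2√2) = (-0.4538 - 0.1197i)
|100⟩: (0.466 - (0.8174 + 0.3386i))/(2√2) = (-0.1242 - 0.1197i)
|101⟩: (-0.466 + (0.8174 + 0.3386i))/(2√2) = (0.1242 + 0.1197i)
|110⟩: (0.466 - (0.8174 + 0.3386i))/(2√2) = (-0.1242 - 0.1197i)
|111⟩: (-0.466 + (0.8174 + 0.3386i))/(2√2) = (0.1242 + 0.1197i)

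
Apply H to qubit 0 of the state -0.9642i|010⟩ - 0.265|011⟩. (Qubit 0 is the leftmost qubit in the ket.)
-0.6818i|010⟩ - 0.1874|011⟩ - 0.6818i|110⟩ - 0.1874|111⟩

H on qubit 0 mixes each pair of kets that differ only in qubit 0: amplitudes (a, b) of (|…0…⟩, |…1…⟩) become ((a + b)/√2, (a − b)/√2). Kets absent from the input have amplitude 0.
(|010⟩, |110⟩): (a, b) = (-0.9642i, 0) → (-0.6818i, -0.6818i)
(|011⟩, |111⟩): (a, b) = (-0.265, 0) → (-0.1874, -0.1874)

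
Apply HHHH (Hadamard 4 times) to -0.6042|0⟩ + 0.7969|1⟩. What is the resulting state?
-0.6042|0⟩ + 0.7969|1⟩

H² = I, so an even number of Hadamards cancels: H^4 = I and the state is unchanged.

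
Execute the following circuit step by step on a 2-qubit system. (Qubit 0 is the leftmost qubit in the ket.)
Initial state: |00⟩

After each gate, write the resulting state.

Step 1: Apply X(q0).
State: |10⟩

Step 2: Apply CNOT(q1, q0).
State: |10⟩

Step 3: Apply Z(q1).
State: |10⟩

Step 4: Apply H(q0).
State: 1/√2|00⟩ - 1/√2|10⟩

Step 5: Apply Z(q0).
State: 1/√2|00⟩ + 1/√2|10⟩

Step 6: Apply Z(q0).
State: 1/√2|00⟩ - 1/√2|10⟩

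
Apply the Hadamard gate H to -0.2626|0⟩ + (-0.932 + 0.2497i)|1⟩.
(-0.8447 + 0.1766i)|0⟩ + (0.4733 - 0.1766i)|1⟩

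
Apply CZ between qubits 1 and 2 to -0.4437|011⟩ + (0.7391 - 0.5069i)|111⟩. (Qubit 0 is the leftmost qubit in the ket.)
0.4437|011⟩ + (-0.7391 + 0.5069i)|111⟩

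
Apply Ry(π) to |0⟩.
|1⟩

Ry(π) = [[cos(θ/2), −sin(θ/2)], [sin(θ/2), cos(θ/2)]]; θ = π, cos(θ/2) ≈ 0, sin(θ/2) ≈ 1.
With a = amp(|0⟩) = 1 and b = amp(|1⟩) = 0:
new amp(|0⟩) = (-1)·b = 0
new amp(|1⟩) = (1)·a = 1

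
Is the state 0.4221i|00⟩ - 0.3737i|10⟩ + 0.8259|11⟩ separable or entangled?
Entangled

Writing the state as a|00⟩ + b|01⟩ + c|10⟩ + d|11⟩, it is a product state iff ad − bc = 0.
Here (a, b, c, d) = (0.4221i, 0, -0.3737i, 0.8259): ad − bc = (0.4221i)(0.8259) − (0)(-0.3737i) = 0.3486i ≠ 0, so the state is entangled.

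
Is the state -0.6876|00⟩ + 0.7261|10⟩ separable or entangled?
Separable

Writing the state as a|00⟩ + b|01⟩ + c|10⟩ + d|11⟩, it is a product state iff ad − bc = 0.
Here (a, b, c, d) = (-0.6876, 0, 0.7261, 0): ad − bc = (-0.6876)(0) − (0)(0.7261) = 0, so the state is separable.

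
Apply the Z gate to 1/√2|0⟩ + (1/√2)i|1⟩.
1/√2|0⟩ - (1/√2)i|1⟩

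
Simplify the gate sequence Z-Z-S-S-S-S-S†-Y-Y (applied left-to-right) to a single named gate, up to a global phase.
S†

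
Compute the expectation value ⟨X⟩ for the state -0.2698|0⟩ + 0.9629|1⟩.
-0.5196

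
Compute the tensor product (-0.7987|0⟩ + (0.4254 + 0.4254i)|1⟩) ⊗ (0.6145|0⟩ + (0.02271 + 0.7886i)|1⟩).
-0.4908|00⟩ + (-0.01814 - 0.6299i)|01⟩ + (0.2614 + 0.2614i)|10⟩ + (-0.3258 + 0.3451i)|11⟩

amp(|b₁b₂…⟩) = product of the factor amplitudes for bits b₁, b₂, …; only kets whose every factor amplitude is nonzero survive.
|00⟩: (-0.7987)(0.6145) = -0.4908
|01⟩: (-0.7987)(0.02271 + 0.7886i) = (-0.01814 - 0.6299i)
|10⟩: (0.4254 + 0.4254i)(0.6145) = (0.2614 + 0.2614i)
|11⟩: (0.4254 + 0.4254i)(0.02271 + 0.7886i) = (-0.3258 + 0.3451i)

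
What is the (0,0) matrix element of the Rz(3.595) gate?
(-0.2248 - 0.9744i)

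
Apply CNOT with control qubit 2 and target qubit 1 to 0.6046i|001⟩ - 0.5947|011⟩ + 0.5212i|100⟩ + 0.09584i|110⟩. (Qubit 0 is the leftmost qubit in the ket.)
-0.5947|001⟩ + 0.6046i|011⟩ + 0.5212i|100⟩ + 0.09584i|110⟩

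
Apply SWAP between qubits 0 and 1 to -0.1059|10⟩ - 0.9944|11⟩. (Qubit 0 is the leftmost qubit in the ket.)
-0.1059|01⟩ - 0.9944|11⟩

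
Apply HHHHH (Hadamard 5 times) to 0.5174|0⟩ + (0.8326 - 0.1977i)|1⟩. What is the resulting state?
(0.9546 - 0.1398i)|0⟩ + (-0.2229 + 0.1398i)|1⟩

H² = I, so H^5 = H: a single Hadamard. With (a, b) = (0.5174, (0.8326 - 0.1977i)), H gives ((a + b)/√2, (a − b)/√2) = ((0.9546 - 0.1398i), (-0.2229 + 0.1398i)).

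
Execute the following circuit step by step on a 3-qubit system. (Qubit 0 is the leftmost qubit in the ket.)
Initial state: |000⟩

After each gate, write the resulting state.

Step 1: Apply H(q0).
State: 1/√2|000⟩ + 1/√2|100⟩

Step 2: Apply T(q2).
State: 1/√2|000⟩ + 1/√2|100⟩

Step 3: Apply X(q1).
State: 1/√2|010⟩ + 1/√2|110⟩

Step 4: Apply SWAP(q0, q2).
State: 1/√2|010⟩ + 1/√2|011⟩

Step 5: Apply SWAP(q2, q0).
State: 1/√2|010⟩ + 1/√2|110⟩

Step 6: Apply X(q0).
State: 1/√2|010⟩ + 1/√2|110⟩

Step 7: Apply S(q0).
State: 1/√2|010⟩ + (1/√2)i|110⟩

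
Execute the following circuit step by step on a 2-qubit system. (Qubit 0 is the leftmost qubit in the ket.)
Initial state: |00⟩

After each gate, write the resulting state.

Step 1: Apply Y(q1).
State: i|01⟩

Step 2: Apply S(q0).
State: i|01⟩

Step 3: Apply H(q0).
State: (1/√2)i|01⟩ + (1/√2)i|11⟩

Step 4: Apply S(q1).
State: -1/√2|01⟩ - 1/√2|11⟩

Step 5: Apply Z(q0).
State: -1/√2|01⟩ + 1/√2|11⟩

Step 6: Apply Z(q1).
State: 1/√2|01⟩ - 1/√2|11⟩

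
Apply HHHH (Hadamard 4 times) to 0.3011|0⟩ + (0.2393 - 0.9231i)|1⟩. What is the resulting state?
0.3011|0⟩ + (0.2393 - 0.9231i)|1⟩

H² = I, so an even number of Hadamards cancels: H^4 = I and the state is unchanged.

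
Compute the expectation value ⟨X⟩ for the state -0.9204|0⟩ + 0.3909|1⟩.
-0.7196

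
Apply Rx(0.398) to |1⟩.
-0.1977i|0⟩ + 0.9803|1⟩

Rx(0.398) = [[cos(θ/2), −i·sin(θ/2)], [−i·sin(θ/2), cos(θ/2)]]; θ = 0.398, cos(θ/2) ≈ 0.980265, sin(θ/2) ≈ 0.197689.
With a = amp(|0⟩) = 0 and b = amp(|1⟩) = 1:
new amp(|0⟩) = (0.980265)·a + (-0.197689i)·b = -0.1977i
new amp(|1⟩) = (-0.197689i)·a + (0.980265)·b = 0.9803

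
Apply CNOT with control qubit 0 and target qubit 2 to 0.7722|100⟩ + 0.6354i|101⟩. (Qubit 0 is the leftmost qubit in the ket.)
0.6354i|100⟩ + 0.7722|101⟩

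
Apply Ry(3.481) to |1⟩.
-0.9856|0⟩ - 0.1689|1⟩

Ry(3.481) = [[cos(θ/2), −sin(θ/2)], [sin(θ/2), cos(θ/2)]]; θ = 3.481, cos(θ/2) ≈ -0.16889, sin(θ/2) ≈ 0.985635.
With a = amp(|0⟩) = 0 and b = amp(|1⟩) = 1:
new amp(|0⟩) = (-0.16889)·a + (-0.985635)·b = -0.9856
new amp(|1⟩) = (0.985635)·a + (-0.16889)·b = -0.1689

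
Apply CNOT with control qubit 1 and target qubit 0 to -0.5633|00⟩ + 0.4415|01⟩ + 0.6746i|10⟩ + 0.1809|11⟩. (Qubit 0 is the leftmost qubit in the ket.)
-0.5633|00⟩ + 0.1809|01⟩ + 0.6746i|10⟩ + 0.4415|11⟩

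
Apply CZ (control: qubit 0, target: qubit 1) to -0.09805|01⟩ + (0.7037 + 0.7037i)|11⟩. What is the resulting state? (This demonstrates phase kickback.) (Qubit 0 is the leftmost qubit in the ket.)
-0.09805|01⟩ + (-0.7037 - 0.7037i)|11⟩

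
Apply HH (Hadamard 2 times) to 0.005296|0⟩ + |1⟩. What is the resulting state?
0.005296|0⟩ + |1⟩

H² = I, so an even number of Hadamards cancels: H^2 = I and the state is unchanged.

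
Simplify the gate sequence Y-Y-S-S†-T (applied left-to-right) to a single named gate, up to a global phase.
T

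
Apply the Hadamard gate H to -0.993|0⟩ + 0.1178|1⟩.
-0.6189|0⟩ - 0.7855|1⟩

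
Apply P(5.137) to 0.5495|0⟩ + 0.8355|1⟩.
0.5495|0⟩ + (0.3442 - 0.7613i)|1⟩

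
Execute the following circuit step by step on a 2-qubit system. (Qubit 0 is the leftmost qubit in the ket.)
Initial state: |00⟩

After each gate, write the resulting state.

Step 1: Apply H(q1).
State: 1/√2|00⟩ + 1/√2|01⟩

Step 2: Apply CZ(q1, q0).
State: 1/√2|00⟩ + 1/√2|01⟩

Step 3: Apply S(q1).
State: 1/√2|00⟩ + (1/√2)i|01⟩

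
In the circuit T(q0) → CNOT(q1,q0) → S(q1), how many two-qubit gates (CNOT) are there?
1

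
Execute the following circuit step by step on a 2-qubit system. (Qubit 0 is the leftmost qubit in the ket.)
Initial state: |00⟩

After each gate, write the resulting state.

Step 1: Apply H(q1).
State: 1/√2|00⟩ + 1/√2|01⟩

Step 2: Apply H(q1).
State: |00⟩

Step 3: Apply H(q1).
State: 1/√2|00⟩ + 1/√2|01⟩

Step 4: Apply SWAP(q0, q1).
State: 1/√2|00⟩ + 1/√2|10⟩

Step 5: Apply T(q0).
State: 1/√2|00⟩ + (1/2 + (1/2)i)|10⟩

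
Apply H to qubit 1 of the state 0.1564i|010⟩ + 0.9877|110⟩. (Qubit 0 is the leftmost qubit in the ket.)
0.1106i|000⟩ - 0.1106i|010⟩ + 0.6984|100⟩ - 0.6984|110⟩

H on qubit 1 mixes each pair of kets that differ only in qubit 1: amplitudes (a, b) of (|…0…⟩, |…1…⟩) become ((a + b)/√2, (a − b)/√2). Kets absent from the input have amplitude 0.
(|000⟩, |010⟩): (a, b) = (0, 0.1564i) → (0.1106i, -0.1106i)
(|100⟩, |110⟩): (a, b) = (0, 0.9877) → (0.6984, -0.6984)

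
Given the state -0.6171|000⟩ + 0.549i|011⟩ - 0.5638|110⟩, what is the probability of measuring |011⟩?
0.3014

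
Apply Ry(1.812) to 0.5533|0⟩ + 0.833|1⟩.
-0.3143|0⟩ + 0.9493|1⟩

Ry(1.812) = [[cos(θ/2), −sin(θ/2)], [sin(θ/2), cos(θ/2)]]; θ = 1.812, cos(θ/2) ≈ 0.616899, sin(θ/2) ≈ 0.787042.
With a = amp(|0⟩) = 0.5533 and b = amp(|1⟩) = 0.833:
new amp(|0⟩) = (0.616899)·a + (-0.787042)·b = -0.3143
new amp(|1⟩) = (0.787042)·a + (0.616899)·b = 0.9493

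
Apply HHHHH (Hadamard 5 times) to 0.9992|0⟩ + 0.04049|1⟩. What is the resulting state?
0.7352|0⟩ + 0.6779|1⟩

H² = I, so H^5 = H: a single Hadamard. With (a, b) = (0.9992, 0.04049), H gives ((a + b)/√2, (a − b)/√2) = (0.7352, 0.6779).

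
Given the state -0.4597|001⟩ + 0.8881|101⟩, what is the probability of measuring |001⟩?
0.2113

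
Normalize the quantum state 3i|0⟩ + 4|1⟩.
0.6i|0⟩ + 0.8|1⟩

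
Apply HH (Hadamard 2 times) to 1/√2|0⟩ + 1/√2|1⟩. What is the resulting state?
1/√2|0⟩ + 1/√2|1⟩

H² = I, so an even number of Hadamards cancels: H^2 = I and the state is unchanged.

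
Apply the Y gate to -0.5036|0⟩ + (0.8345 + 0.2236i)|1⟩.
(0.2236 - 0.8345i)|0⟩ - 0.5036i|1⟩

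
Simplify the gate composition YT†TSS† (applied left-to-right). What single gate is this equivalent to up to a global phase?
Y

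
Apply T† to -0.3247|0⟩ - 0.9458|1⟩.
-0.3247|0⟩ + (-0.6688 + 0.6688i)|1⟩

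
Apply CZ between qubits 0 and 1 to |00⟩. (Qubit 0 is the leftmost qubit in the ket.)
|00⟩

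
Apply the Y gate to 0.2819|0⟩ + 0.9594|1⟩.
-0.9594i|0⟩ + 0.2819i|1⟩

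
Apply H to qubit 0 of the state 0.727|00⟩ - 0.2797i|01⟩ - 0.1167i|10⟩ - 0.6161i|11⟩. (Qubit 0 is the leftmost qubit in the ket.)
(0.5141 - 0.08252i)|00⟩ - 0.6334i|01⟩ + (0.5141 + 0.08252i)|10⟩ + 0.2379i|11⟩

H on qubit 0 mixes each pair of kets that differ only in qubit 0: amplitudes (a, b) of (|…0…⟩, |…1…⟩) become ((a + b)/√2, (a − b)/√2). Kets absent from the input have amplitude 0.
(|00⟩, |10⟩): (a, b) = (0.727, -0.1167i) → ((0.5141 - 0.08252i), (0.5141 + 0.08252i))
(|01⟩, |11⟩): (a, b) = (-0.2797i, -0.6161i) → (-0.6334i, 0.2379i)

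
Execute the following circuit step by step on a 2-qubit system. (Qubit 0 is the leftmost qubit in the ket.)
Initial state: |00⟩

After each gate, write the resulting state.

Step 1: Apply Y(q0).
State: i|10⟩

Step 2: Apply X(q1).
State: i|11⟩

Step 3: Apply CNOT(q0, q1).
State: i|10⟩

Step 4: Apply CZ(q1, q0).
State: i|10⟩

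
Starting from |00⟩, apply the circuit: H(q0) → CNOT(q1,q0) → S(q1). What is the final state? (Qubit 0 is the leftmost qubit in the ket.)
1/√2|00⟩ + 1/√2|10⟩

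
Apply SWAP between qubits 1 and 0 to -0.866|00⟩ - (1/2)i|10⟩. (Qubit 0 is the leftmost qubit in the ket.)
-0.866|00⟩ - (1/2)i|01⟩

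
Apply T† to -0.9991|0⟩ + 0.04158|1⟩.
-0.9991|0⟩ + (0.0294 - 0.0294i)|1⟩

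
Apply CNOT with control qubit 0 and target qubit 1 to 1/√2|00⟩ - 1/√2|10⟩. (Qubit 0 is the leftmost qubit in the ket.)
1/√2|00⟩ - 1/√2|11⟩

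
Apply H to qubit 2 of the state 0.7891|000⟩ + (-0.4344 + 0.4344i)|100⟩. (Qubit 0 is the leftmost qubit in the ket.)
0.558|000⟩ + 0.558|001⟩ + (-0.3072 + 0.3072i)|100⟩ + (-0.3072 + 0.3072i)|101⟩

H on qubit 2 mixes each pair of kets that differ only in qubit 2: amplitudes (a, b) of (|…0…⟩, |…1…⟩) become ((a + b)/√2, (a − b)/√2). Kets absent from the input have amplitude 0.
(|000⟩, |001⟩): (a, b) = (0.7891, 0) → (0.558, 0.558)
(|100⟩, |101⟩): (a, b) = ((-0.4344 + 0.4344i), 0) → ((-0.3072 + 0.3072i), (-0.3072 + 0.3072i))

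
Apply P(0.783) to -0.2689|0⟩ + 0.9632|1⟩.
-0.2689|0⟩ + (0.6827 + 0.6794i)|1⟩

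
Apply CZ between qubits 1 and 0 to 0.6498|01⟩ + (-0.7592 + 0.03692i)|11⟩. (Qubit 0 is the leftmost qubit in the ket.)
0.6498|01⟩ + (0.7592 - 0.03692i)|11⟩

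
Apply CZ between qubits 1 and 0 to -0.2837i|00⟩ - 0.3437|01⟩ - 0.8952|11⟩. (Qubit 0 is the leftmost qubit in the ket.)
-0.2837i|00⟩ - 0.3437|01⟩ + 0.8952|11⟩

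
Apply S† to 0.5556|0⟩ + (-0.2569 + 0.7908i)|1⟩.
0.5556|0⟩ + (0.7908 + 0.2569i)|1⟩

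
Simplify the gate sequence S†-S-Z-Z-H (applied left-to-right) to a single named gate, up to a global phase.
H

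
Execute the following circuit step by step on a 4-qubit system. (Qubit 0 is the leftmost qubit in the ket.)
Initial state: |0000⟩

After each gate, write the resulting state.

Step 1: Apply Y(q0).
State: i|1000⟩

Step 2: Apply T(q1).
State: i|1000⟩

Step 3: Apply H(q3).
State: (1/√2)i|1000⟩ + (1/√2)i|1001⟩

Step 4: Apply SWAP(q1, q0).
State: (1/√2)i|0100⟩ + (1/√2)i|0101⟩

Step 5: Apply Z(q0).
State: (1/√2)i|0100⟩ + (1/√2)i|0101⟩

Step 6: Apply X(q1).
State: (1/√2)i|0000⟩ + (1/√2)i|0001⟩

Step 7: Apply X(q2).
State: (1/√2)i|0010⟩ + (1/√2)i|0011⟩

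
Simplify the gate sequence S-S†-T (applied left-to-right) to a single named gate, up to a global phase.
T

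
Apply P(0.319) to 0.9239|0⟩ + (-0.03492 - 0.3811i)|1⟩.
0.9239|0⟩ + (0.08636 - 0.3728i)|1⟩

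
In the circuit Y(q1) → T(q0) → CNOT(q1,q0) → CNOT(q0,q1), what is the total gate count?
4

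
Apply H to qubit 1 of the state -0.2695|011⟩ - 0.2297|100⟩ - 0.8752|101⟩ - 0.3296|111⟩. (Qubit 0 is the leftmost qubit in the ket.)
-0.1906|001⟩ + 0.1906|011⟩ - 0.1624|100⟩ - 0.8519|101⟩ - 0.1624|110⟩ - 0.3858|111⟩

H on qubit 1 mixes each pair of kets that differ only in qubit 1: amplitudes (a, b) of (|…0…⟩, |…1…⟩) become ((a + b)/√2, (a − b)/√2). Kets absent from the input have amplitude 0.
(|001⟩, |011⟩): (a, b) = (0, -0.2695) → (-0.1906, 0.1906)
(|100⟩, |110⟩): (a, b) = (-0.2297, 0) → (-0.1624, -0.1624)
(|101⟩, |111⟩): (a, b) = (-0.8752, -0.3296) → (-0.8519, -0.3858)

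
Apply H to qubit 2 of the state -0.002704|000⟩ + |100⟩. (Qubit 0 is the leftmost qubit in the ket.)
-0.001912|000⟩ - 0.001912|001⟩ + 1/√2|100⟩ + 1/√2|101⟩

H on qubit 2 mixes each pair of kets that differ only in qubit 2: amplitudes (a, b) of (|…0…⟩, |…1…⟩) become ((a + b)/√2, (a − b)/√2). Kets absent from the input have amplitude 0.
(|000⟩, |001⟩): (a, b) = (-0.002704, 0) → (-0.001912, -0.001912)
(|100⟩, |101⟩): (a, b) = (1, 0) → (1/√2, 1/√2)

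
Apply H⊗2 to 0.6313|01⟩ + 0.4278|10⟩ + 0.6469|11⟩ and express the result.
0.853|00⟩ - 0.4252|01⟩ - 0.2217|10⟩ - 0.2061|11⟩

H⊗2 gives amp(|y⟩) = (1/2) Σ_x (−1)^(x·y) amp(|x⟩), where x·y is the number of positions in which both x and y have a 1.
|00⟩: (0.6313 + 0.4278 + 0.6469)/2 = 0.853
|01⟩: (-0.6313 + 0.4278 - 0.6469)/2 = -0.4252
|10⟩: (0.6313 - 0.4278 - 0.6469)/2 = -0.2217
|11⟩: (-0.6313 - 0.4278 + 0.6469)/2 = -0.2061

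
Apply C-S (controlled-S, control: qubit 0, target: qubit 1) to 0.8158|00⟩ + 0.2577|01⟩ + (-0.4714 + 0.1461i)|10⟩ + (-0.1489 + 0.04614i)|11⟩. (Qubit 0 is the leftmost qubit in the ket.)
0.8158|00⟩ + 0.2577|01⟩ + (-0.4714 + 0.1461i)|10⟩ + (-0.04614 - 0.1489i)|11⟩

C-S leaves the control-|0⟩ kets |00⟩, |01⟩ unchanged and applies S to qubit 1 on the control-|1⟩ pair (|10⟩, |11⟩).
S = [[1, 0], [0, i]].
With a = amp(|10⟩) = (-0.4714 + 0.1461i) and b = amp(|11⟩) = (-0.1489 + 0.04614i):
new amp(|10⟩) = (1)·a = (-0.4714 + 0.1461i)
new amp(|11⟩) = (i)·b = (-0.04614 - 0.1489i)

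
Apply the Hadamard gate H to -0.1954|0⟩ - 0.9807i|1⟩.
(-0.1382 - 0.6935i)|0⟩ + (-0.1382 + 0.6935i)|1⟩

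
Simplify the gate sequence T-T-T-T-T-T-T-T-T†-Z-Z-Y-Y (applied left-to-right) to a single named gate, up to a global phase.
T†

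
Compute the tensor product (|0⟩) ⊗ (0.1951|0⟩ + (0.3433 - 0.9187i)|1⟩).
0.1951|00⟩ + (0.3433 - 0.9187i)|01⟩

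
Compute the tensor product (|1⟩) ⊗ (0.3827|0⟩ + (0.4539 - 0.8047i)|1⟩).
0.3827|10⟩ + (0.4539 - 0.8047i)|11⟩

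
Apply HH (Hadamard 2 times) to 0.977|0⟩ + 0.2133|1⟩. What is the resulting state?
0.977|0⟩ + 0.2133|1⟩

H² = I, so an even number of Hadamards cancels: H^2 = I and the state is unchanged.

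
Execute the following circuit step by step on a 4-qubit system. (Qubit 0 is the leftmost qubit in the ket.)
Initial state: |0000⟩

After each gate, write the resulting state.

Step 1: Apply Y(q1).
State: i|0100⟩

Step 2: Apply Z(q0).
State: i|0100⟩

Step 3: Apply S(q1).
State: -|0100⟩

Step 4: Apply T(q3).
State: -|0100⟩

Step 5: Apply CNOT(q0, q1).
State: -|0100⟩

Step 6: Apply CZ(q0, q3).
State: -|0100⟩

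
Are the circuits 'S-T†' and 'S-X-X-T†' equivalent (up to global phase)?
Yes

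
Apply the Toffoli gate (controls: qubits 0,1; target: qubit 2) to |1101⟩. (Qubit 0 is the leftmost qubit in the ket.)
|1111⟩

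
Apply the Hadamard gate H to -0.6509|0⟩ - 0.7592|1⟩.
-0.9971|0⟩ + 0.07658|1⟩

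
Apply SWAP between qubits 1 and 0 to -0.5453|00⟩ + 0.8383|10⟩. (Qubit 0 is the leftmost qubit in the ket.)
-0.5453|00⟩ + 0.8383|01⟩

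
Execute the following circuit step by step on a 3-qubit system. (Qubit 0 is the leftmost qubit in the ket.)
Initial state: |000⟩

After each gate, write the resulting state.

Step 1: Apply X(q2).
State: |001⟩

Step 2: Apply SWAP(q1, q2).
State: |010⟩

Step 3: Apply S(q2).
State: |010⟩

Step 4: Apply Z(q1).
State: -|010⟩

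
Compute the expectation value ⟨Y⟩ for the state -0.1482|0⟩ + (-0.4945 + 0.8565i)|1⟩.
-0.2539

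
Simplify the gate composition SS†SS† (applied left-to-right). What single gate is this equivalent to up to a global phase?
I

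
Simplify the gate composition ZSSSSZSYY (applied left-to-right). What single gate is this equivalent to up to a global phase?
S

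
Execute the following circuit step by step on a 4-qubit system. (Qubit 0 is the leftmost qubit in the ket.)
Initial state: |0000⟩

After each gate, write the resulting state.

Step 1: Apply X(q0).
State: |1000⟩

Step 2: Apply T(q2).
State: |1000⟩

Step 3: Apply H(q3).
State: 1/√2|1000⟩ + 1/√2|1001⟩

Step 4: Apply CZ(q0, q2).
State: 1/√2|1000⟩ + 1/√2|1001⟩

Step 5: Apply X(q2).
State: 1/√2|1010⟩ + 1/√2|1011⟩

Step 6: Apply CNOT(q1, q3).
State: 1/√2|1010⟩ + 1/√2|1011⟩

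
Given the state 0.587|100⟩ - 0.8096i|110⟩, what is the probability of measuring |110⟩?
0.6555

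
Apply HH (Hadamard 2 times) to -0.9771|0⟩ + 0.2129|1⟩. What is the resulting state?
-0.9771|0⟩ + 0.2129|1⟩

H² = I, so an even number of Hadamards cancels: H^2 = I and the state is unchanged.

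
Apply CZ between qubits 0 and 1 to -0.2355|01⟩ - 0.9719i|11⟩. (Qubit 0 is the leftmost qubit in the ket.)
-0.2355|01⟩ + 0.9719i|11⟩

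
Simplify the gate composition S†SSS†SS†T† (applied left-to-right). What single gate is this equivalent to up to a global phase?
T†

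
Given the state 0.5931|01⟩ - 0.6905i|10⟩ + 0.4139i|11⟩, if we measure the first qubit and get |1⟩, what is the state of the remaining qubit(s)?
-0.8577i|0⟩ + 0.5141i|1⟩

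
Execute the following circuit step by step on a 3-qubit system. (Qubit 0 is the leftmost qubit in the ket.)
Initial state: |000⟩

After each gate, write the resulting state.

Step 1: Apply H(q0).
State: 1/√2|000⟩ + 1/√2|100⟩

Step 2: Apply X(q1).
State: 1/√2|010⟩ + 1/√2|110⟩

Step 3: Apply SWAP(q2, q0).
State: 1/√2|010⟩ + 1/√2|011⟩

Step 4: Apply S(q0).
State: 1/√2|010⟩ + 1/√2|011⟩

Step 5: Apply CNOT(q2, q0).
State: 1/√2|010⟩ + 1/√2|111⟩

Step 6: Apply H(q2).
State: 1/2|010⟩ + 1/2|011⟩ + 1/2|110⟩ - 1/2|111⟩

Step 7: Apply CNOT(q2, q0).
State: 1/2|010⟩ - 1/2|011⟩ + 1/2|110⟩ + 1/2|111⟩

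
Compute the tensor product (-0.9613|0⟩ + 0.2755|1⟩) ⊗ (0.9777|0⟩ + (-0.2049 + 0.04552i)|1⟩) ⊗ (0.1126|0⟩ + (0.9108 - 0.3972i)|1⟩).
-0.1058|000⟩ + (-0.856 + 0.3733i)|001⟩ + (0.02218 - 0.004927i)|010⟩ + (0.162 - 0.1181i)|011⟩ + 0.03033|100⟩ + (0.2453 - 0.107i)|101⟩ + (-0.006356 + 0.001412i)|110⟩ + (-0.04643 + 0.03384i)|111⟩

amp(|b₁b₂…⟩) = product of the factor amplitudes for bits b₁, b₂, …; only kets whose every factor amplitude is nonzero survive.
|000⟩: (-0.9613)(0.9777)(0.1126) = -0.1058
|001⟩: (-0.9613)(0.9777)(0.9108 - 0.3972i) = (-0.856 + 0.3733i)
|010⟩: (-0.9613)(-0.2049 + 0.04552i)(0.1126) = (0.02218 - 0.004927i)
|011⟩: (-0.9613)(-0.2049 + 0.04552i)(0.9108 - 0.3972i) = (0.162 - 0.1181i)
|100⟩: (0.2755)(0.9777)(0.1126) = 0.03033
|101⟩: (0.2755)(0.9777)(0.9108 - 0.3972i) = (0.2453 - 0.107i)
|110⟩: (0.2755)(-0.2049 + 0.04552i)(0.1126) = (-0.006356 + 0.001412i)
|111⟩: (0.2755)(-0.2049 + 0.04552i)(0.9108 - 0.3972i) = (-0.04643 + 0.03384i)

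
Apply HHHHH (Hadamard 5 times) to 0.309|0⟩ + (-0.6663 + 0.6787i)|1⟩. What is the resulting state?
(-0.2526 + 0.4799i)|0⟩ + (0.6896 - 0.4799i)|1⟩

H² = I, so H^5 = H: a single Hadamard. With (a, b) = (0.309, (-0.6663 + 0.6787i)), H gives ((a + b)/√2, (a − b)/√2) = ((-0.2526 + 0.4799i), (0.6896 - 0.4799i)).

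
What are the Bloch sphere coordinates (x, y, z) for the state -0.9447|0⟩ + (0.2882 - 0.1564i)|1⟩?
(-0.5445, 0.2955, 0.7849)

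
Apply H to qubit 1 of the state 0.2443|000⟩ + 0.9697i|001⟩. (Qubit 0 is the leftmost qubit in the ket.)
0.1727|000⟩ + 0.6857i|001⟩ + 0.1727|010⟩ + 0.6857i|011⟩

H on qubit 1 mixes each pair of kets that differ only in qubit 1: amplitudes (a, b) of (|…0…⟩, |…1…⟩) become ((a + b)/√2, (a − b)/√2). Kets absent from the input have amplitude 0.
(|000⟩, |010⟩): (a, b) = (0.2443, 0) → (0.1727, 0.1727)
(|001⟩, |011⟩): (a, b) = (0.9697i, 0) → (0.6857i, 0.6857i)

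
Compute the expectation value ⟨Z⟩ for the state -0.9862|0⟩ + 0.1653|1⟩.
0.9453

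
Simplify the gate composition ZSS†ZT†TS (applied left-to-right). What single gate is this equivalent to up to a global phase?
S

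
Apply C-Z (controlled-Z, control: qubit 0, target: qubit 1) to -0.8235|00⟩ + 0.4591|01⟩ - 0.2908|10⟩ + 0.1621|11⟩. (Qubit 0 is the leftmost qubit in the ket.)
-0.8235|00⟩ + 0.4591|01⟩ - 0.2908|10⟩ - 0.1621|11⟩

C-Z leaves the control-|0⟩ kets |00⟩, |01⟩ unchanged and applies Z to qubit 1 on the control-|1⟩ pair (|10⟩, |11⟩).
Z = [[1, 0], [0, -1]].
With a = amp(|10⟩) = -0.2908 and b = amp(|11⟩) = 0.1621:
new amp(|10⟩) = (1)·a = -0.2908
new amp(|11⟩) = (-1)·b = -0.1621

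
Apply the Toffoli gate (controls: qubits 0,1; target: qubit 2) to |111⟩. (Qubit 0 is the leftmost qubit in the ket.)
|110⟩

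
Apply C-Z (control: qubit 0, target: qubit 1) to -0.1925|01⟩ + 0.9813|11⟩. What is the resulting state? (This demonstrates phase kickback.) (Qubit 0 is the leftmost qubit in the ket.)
-0.1925|01⟩ - 0.9813|11⟩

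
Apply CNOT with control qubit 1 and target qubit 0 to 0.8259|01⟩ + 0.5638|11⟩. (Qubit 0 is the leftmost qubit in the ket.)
0.5638|01⟩ + 0.8259|11⟩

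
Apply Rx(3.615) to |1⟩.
-0.9721i|0⟩ - 0.2345|1⟩

Rx(3.615) = [[cos(θ/2), −i·sin(θ/2)], [−i·sin(θ/2), cos(θ/2)]]; θ = 3.615, cos(θ/2) ≈ -0.234499, sin(θ/2) ≈ 0.972116.
With a = amp(|0⟩) = 0 and b = amp(|1⟩) = 1:
new amp(|0⟩) = (-0.234499)·a + (-0.972116i)·b = -0.9721i
new amp(|1⟩) = (-0.972116i)·a + (-0.234499)·b = -0.2345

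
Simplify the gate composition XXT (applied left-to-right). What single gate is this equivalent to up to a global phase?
T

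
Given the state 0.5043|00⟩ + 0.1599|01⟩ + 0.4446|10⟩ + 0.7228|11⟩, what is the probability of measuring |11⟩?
0.5224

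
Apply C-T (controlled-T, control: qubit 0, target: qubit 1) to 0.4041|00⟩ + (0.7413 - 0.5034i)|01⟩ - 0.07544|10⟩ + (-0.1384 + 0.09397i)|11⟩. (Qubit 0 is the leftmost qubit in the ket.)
0.4041|00⟩ + (0.7413 - 0.5034i)|01⟩ - 0.07544|10⟩ + (-0.1643 - 0.03142i)|11⟩

C-T leaves the control-|0⟩ kets |00⟩, |01⟩ unchanged and applies T to qubit 1 on the control-|1⟩ pair (|10⟩, |11⟩).
T = [[1, 0], [0, (1/√2 + (1/√2)i)]].
With a = amp(|10⟩) = -0.07544 and b = amp(|11⟩) = (-0.1384 + 0.09397i):
new amp(|10⟩) = (1)·a = -0.07544
new amp(|11⟩) = (1/√2 + (1/√2)i)·b = (-0.1643 - 0.03142i)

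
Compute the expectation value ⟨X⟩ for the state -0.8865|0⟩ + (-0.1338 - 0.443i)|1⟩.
0.2372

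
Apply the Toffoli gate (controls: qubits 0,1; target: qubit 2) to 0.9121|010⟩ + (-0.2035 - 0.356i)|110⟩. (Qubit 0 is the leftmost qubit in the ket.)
0.9121|010⟩ + (-0.2035 - 0.356i)|111⟩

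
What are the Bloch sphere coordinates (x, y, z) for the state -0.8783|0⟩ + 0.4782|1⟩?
(-0.84, 0, 0.5427)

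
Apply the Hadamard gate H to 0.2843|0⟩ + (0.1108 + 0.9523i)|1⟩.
(0.2794 + 0.6734i)|0⟩ + (0.1227 - 0.6734i)|1⟩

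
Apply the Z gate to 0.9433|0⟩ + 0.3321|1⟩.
0.9433|0⟩ - 0.3321|1⟩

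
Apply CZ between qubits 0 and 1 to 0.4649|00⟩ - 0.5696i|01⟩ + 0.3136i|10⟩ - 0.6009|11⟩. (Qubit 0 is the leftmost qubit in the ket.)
0.4649|00⟩ - 0.5696i|01⟩ + 0.3136i|10⟩ + 0.6009|11⟩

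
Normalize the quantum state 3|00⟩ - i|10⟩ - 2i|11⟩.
0.8018|00⟩ - 0.2673i|10⟩ - 0.5345i|11⟩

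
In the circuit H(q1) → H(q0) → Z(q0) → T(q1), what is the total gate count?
4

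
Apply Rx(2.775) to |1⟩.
-0.9832i|0⟩ + 0.1823|1⟩

Rx(2.775) = [[cos(θ/2), −i·sin(θ/2)], [−i·sin(θ/2), cos(θ/2)]]; θ = 2.775, cos(θ/2) ≈ 0.182272, sin(θ/2) ≈ 0.983248.
With a = amp(|0⟩) = 0 and b = amp(|1⟩) = 1:
new amp(|0⟩) = (0.182272)·a + (-0.983248i)·b = -0.9832i
new amp(|1⟩) = (-0.983248i)·a + (0.182272)·b = 0.1823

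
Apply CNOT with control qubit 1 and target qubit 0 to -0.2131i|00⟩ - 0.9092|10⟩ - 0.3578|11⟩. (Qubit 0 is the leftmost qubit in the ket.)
-0.2131i|00⟩ - 0.3578|01⟩ - 0.9092|10⟩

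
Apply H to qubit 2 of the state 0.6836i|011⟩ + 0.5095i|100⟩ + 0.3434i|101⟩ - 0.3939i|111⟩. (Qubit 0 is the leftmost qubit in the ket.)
0.4834i|010⟩ - 0.4834i|011⟩ + 0.6031i|100⟩ + 0.1175i|101⟩ - 0.2785i|110⟩ + 0.2785i|111⟩

H on qubit 2 mixes each pair of kets that differ only in qubit 2: amplitudes (a, b) of (|…0…⟩, |…1…⟩) become ((a + b)/√2, (a − b)/√2). Kets absent from the input have amplitude 0.
(|010⟩, |011⟩): (a, b) = (0, 0.6836i) → (0.4834i, -0.4834i)
(|100⟩, |101⟩): (a, b) = (0.5095i, 0.3434i) → (0.6031i, 0.1175i)
(|110⟩, |111⟩): (a, b) = (0, -0.3939i) → (-0.2785i, 0.2785i)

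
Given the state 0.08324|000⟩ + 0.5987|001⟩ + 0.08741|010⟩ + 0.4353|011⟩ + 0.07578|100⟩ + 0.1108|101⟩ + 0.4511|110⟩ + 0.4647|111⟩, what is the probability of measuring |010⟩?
0.007641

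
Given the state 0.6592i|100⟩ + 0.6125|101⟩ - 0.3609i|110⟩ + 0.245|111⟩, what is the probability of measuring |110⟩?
0.1302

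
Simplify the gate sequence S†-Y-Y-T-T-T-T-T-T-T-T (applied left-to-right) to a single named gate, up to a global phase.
S†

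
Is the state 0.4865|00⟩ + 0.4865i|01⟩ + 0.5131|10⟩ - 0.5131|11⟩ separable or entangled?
Entangled

Writing the state as a|00⟩ + b|01⟩ + c|10⟩ + d|11⟩, it is a product state iff ad − bc = 0.
Here (a, b, c, d) = (0.4865, 0.4865i, 0.5131, -0.5131): ad − bc = (0.4865)(-0.5131) − (0.4865i)(0.5131) = (-0.2496 - 0.2496i) ≠ 0, so the state is entangled.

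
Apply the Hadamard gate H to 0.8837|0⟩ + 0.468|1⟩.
0.9558|0⟩ + 0.2939|1⟩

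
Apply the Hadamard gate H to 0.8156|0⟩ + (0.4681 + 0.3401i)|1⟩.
(0.9077 + 0.2405i)|0⟩ + (0.2457 - 0.2405i)|1⟩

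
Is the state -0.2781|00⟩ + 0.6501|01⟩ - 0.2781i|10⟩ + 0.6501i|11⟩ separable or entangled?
Separable

Writing the state as a|00⟩ + b|01⟩ + c|10⟩ + d|11⟩, it is a product state iff ad − bc = 0.
Here (a, b, c, d) = (-0.2781, 0.6501, -0.2781i, 0.6501i): ad − bc = (-0.2781)(0.6501i) − (0.6501)(-0.2781i) = 0, so the state is separable.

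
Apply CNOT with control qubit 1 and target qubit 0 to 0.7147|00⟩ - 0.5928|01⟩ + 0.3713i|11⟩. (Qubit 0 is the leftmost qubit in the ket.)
0.7147|00⟩ + 0.3713i|01⟩ - 0.5928|11⟩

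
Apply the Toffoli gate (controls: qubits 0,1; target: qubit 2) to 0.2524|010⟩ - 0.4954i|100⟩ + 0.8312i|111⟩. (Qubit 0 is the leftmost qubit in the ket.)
0.2524|010⟩ - 0.4954i|100⟩ + 0.8312i|110⟩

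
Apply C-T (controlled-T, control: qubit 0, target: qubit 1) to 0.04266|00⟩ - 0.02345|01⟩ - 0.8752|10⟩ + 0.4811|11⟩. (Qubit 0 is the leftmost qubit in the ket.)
0.04266|00⟩ - 0.02345|01⟩ - 0.8752|10⟩ + (0.3402 + 0.3402i)|11⟩

C-T leaves the control-|0⟩ kets |00⟩, |01⟩ unchanged and applies T to qubit 1 on the control-|1⟩ pair (|10⟩, |11⟩).
T = [[1, 0], [0, (1/√2 + (1/√2)i)]].
With a = amp(|10⟩) = -0.8752 and b = amp(|11⟩) = 0.4811:
new amp(|10⟩) = (1)·a = -0.8752
new amp(|11⟩) = (1/√2 + (1/√2)i)·b = (0.3402 + 0.3402i)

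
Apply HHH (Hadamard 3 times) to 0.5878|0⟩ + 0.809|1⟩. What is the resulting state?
0.9877|0⟩ - 0.1564|1⟩

H² = I, so H^3 = H: a single Hadamard. With (a, b) = (0.5878, 0.809), H gives ((a + b)/√2, (a − b)/√2) = (0.9877, -0.1564).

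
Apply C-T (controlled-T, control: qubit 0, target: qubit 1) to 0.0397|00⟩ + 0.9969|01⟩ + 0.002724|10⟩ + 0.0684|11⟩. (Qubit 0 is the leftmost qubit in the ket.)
0.0397|00⟩ + 0.9969|01⟩ + 0.002724|10⟩ + (0.04837 + 0.04837i)|11⟩

C-T leaves the control-|0⟩ kets |00⟩, |01⟩ unchanged and applies T to qubit 1 on the control-|1⟩ pair (|10⟩, |11⟩).
T = [[1, 0], [0, (1/√2 + (1/√2)i)]].
With a = amp(|10⟩) = 0.002724 and b = amp(|11⟩) = 0.0684:
new amp(|10⟩) = (1)·a = 0.002724
new amp(|11⟩) = (1/√2 + (1/√2)i)·b = (0.04837 + 0.04837i)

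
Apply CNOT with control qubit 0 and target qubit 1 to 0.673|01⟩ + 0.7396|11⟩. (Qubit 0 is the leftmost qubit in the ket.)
0.673|01⟩ + 0.7396|10⟩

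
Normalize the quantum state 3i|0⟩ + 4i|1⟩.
0.6i|0⟩ + 0.8i|1⟩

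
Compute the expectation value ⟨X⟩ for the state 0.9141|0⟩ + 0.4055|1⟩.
0.7413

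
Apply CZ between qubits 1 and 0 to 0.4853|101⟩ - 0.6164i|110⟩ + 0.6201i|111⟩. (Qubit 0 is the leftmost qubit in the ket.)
0.4853|101⟩ + 0.6164i|110⟩ - 0.6201i|111⟩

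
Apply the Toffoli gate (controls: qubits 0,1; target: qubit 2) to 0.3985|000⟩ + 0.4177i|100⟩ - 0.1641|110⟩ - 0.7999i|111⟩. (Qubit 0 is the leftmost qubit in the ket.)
0.3985|000⟩ + 0.4177i|100⟩ - 0.7999i|110⟩ - 0.1641|111⟩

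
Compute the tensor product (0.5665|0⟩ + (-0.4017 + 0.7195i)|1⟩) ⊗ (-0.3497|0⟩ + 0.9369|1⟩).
-0.1981|00⟩ + 0.5308|01⟩ + (0.1405 - 0.2516i)|10⟩ + (-0.3764 + 0.6741i)|11⟩

amp(|b₁b₂…⟩) = product of the factor amplitudes for bits b₁, b₂, …; only kets whose every factor amplitude is nonzero survive.
|00⟩: (0.5665)(-0.3497) = -0.1981
|01⟩: (0.5665)(0.9369) = 0.5308
|10⟩: (-0.4017 + 0.7195i)(-0.3497) = (0.1405 - 0.2516i)
|11⟩: (-0.4017 + 0.7195i)(0.9369) = (-0.3764 + 0.6741i)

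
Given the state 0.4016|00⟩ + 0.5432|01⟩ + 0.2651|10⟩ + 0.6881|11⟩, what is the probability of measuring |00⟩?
0.1613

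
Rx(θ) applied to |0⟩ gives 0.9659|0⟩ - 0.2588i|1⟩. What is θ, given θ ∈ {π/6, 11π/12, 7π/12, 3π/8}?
π/6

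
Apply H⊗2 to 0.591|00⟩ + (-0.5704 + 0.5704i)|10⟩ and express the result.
(0.0103 + 0.2852i)|00⟩ + (0.0103 + 0.2852i)|01⟩ + (0.5807 - 0.2852i)|10⟩ + (0.5807 - 0.2852i)|11⟩

H⊗2 gives amp(|y⟩) = (1/2) Σ_x (−1)^(x·y) amp(|x⟩), where x·y is the number of positions in which both x and y have a 1.
|00⟩: (0.591 + (-0.5704 + 0.5704i))/2 = (0.0103 + 0.2852i)
|01⟩: (0.591 + (-0.5704 + 0.5704i))/2 = (0.0103 + 0.2852i)
|10⟩: (0.591 - (-0.5704 + 0.5704i))/2 = (0.5807 - 0.2852i)
|11⟩: (0.591 - (-0.5704 + 0.5704i))/2 = (0.5807 - 0.2852i)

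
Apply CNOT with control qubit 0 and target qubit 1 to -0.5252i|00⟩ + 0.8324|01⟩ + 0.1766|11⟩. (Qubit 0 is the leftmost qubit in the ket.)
-0.5252i|00⟩ + 0.8324|01⟩ + 0.1766|10⟩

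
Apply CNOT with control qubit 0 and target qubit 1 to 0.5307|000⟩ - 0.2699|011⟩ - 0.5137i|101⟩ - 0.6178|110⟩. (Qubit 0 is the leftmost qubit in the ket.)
0.5307|000⟩ - 0.2699|011⟩ - 0.6178|100⟩ - 0.5137i|111⟩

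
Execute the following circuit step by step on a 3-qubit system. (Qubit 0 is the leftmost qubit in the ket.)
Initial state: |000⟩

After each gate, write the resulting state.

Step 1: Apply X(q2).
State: |001⟩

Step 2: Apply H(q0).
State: 1/√2|001⟩ + 1/√2|101⟩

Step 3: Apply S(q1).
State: 1/√2|001⟩ + 1/√2|101⟩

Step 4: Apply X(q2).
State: 1/√2|000⟩ + 1/√2|100⟩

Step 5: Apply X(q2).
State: 1/√2|001⟩ + 1/√2|101⟩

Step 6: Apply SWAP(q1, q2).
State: 1/√2|010⟩ + 1/√2|110⟩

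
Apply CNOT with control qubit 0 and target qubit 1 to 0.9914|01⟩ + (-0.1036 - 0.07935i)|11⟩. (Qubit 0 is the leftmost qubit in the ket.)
0.9914|01⟩ + (-0.1036 - 0.07935i)|10⟩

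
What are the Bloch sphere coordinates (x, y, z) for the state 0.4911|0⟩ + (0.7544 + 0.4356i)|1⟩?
(0.741, 0.4278, -0.5177)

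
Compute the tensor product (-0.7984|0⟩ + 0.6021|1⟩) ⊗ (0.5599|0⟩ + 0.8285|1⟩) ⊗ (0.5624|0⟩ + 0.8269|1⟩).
-0.2514|000⟩ - 0.3696|001⟩ - 0.372|010⟩ - 0.547|011⟩ + 0.1896|100⟩ + 0.2788|101⟩ + 0.2805|110⟩ + 0.4125|111⟩

amp(|b₁b₂…⟩) = product of the factor amplitudes for bits b₁, b₂, …; only kets whose every factor amplitude is nonzero survive.
|000⟩: (-0.7984)(0.5599)(0.5624) = -0.2514
|001⟩: (-0.7984)(0.5599)(0.8269) = -0.3696
|010⟩: (-0.7984)(0.8285)(0.5624) = -0.372
|011⟩: (-0.7984)(0.8285)(0.8269) = -0.547
|100⟩: (0.6021)(0.5599)(0.5624) = 0.1896
|101⟩: (0.6021)(0.5599)(0.8269) = 0.2788
|110⟩: (0.6021)(0.8285)(0.5624) = 0.2805
|111⟩: (0.6021)(0.8285)(0.8269) = 0.4125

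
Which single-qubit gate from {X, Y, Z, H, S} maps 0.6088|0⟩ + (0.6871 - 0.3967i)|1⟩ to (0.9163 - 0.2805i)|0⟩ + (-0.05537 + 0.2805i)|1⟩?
H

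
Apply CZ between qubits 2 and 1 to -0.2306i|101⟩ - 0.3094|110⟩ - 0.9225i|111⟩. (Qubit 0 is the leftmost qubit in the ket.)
-0.2306i|101⟩ - 0.3094|110⟩ + 0.9225i|111⟩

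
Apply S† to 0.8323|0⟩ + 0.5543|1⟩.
0.8323|0⟩ - 0.5543i|1⟩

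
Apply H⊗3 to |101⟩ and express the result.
1/√8|000⟩ - 1/√8|001⟩ + 1/√8|010⟩ - 1/√8|011⟩ - 1/√8|100⟩ + 1/√8|101⟩ - 1/√8|110⟩ + 1/√8|111⟩

H⊗3 gives amp(|y⟩) = (1/2√2) Σ_x (−1)^(x·y) amp(|x⟩), where x·y is the number of positions in which both x and y have a 1.
|000⟩: (1)/(2√2) = 1/√8
|001⟩: (-1)/(2√2) = -1/√8
|010⟩: (1)/(2√2) = 1/√8
|011⟩: (-1)/(2√2) = -1/√8
|100⟩: (-1)/(2√2) = -1/√8
|101⟩: (1)/(2√2) = 1/√8
|110⟩: (-1)/(2√2) = -1/√8
|111⟩: (1)/(2√2) = 1/√8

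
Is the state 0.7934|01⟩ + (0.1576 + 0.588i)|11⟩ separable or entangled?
Separable

Writing the state as a|00⟩ + b|01⟩ + c|10⟩ + d|11⟩, it is a product state iff ad − bc = 0.
Here (a, b, c, d) = (0, 0.7934, 0, (0.1576 + 0.588i)): ad − bc = (0)(0.1576 + 0.588i) − (0.7934)(0) = 0, so the state is separable.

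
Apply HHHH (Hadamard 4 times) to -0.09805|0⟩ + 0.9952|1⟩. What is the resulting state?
-0.09805|0⟩ + 0.9952|1⟩

H² = I, so an even number of Hadamards cancels: H^4 = I and the state is unchanged.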